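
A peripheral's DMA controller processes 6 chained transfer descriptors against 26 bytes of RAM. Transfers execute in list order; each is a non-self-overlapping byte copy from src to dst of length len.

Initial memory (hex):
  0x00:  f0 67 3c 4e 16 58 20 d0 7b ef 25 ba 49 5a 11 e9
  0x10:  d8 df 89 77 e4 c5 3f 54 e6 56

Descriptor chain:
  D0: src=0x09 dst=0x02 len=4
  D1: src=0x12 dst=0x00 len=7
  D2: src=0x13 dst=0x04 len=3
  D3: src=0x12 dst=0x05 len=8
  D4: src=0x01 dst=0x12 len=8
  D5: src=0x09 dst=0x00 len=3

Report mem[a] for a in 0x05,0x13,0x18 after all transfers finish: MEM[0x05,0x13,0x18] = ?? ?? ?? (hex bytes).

D0: mem[0x02..0x05] <- [ef 25 ba 49]
D1: mem[0x00..0x06] <- [89 77 e4 c5 3f 54 e6]
D2: mem[0x04..0x06] <- [77 e4 c5]
D3: mem[0x05..0x0c] <- [89 77 e4 c5 3f 54 e6 56]
D4: mem[0x12..0x19] <- [77 e4 c5 77 89 77 e4 c5]
D5: mem[0x00..0x02] <- [3f 54 e6]
query mem[0x05]=0x89, mem[0x13]=0xe4, mem[0x18]=0xe4

MEM[0x05,0x13,0x18] = 89 e4 e4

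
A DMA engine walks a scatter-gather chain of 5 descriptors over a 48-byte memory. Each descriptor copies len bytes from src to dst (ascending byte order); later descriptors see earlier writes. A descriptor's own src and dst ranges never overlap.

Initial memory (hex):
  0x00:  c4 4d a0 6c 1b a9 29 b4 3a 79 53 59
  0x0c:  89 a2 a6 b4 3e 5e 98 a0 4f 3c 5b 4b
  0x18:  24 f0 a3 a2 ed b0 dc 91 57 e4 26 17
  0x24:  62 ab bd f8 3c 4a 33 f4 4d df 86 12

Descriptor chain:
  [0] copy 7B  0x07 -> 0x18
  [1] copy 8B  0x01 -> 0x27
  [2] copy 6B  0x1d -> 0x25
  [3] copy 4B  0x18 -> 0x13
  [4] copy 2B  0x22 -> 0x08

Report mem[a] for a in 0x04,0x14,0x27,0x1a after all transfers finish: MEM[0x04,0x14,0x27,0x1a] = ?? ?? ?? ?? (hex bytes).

[0] 0x07->0x18 len=7 : b4 3a 79 53 59 89 a2
[1] 0x01->0x27 len=8 : 4d a0 6c 1b a9 29 b4 3a
[2] 0x1d->0x25 len=6 : 89 a2 91 57 e4 26
[3] 0x18->0x13 len=4 : b4 3a 79 53
[4] 0x22->0x08 len=2 : 26 17
query mem[0x04]=0x1b, mem[0x14]=0x3a, mem[0x27]=0x91, mem[0x1a]=0x79

MEM[0x04,0x14,0x27,0x1a] = 1b 3a 91 79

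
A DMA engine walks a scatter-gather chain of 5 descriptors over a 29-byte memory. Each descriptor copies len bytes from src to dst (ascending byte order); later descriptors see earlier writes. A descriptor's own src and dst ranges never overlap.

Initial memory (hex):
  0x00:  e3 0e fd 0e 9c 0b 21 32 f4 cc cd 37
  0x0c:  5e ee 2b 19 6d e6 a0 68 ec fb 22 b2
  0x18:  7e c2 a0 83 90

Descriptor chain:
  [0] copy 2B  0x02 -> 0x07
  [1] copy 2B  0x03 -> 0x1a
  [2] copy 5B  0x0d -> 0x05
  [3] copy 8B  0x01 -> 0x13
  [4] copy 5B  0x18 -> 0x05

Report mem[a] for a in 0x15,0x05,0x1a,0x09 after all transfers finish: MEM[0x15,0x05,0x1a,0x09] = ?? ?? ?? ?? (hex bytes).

[0] 0x02->0x07 len=2 : fd 0e
[1] 0x03->0x1a len=2 : 0e 9c
[2] 0x0d->0x05 len=5 : ee 2b 19 6d e6
[3] 0x01->0x13 len=8 : 0e fd 0e 9c ee 2b 19 6d
[4] 0x18->0x05 len=5 : 2b 19 6d 9c 90
query mem[0x15]=0x0e, mem[0x05]=0x2b, mem[0x1a]=0x6d, mem[0x09]=0x90

MEM[0x15,0x05,0x1a,0x09] = 0e 2b 6d 90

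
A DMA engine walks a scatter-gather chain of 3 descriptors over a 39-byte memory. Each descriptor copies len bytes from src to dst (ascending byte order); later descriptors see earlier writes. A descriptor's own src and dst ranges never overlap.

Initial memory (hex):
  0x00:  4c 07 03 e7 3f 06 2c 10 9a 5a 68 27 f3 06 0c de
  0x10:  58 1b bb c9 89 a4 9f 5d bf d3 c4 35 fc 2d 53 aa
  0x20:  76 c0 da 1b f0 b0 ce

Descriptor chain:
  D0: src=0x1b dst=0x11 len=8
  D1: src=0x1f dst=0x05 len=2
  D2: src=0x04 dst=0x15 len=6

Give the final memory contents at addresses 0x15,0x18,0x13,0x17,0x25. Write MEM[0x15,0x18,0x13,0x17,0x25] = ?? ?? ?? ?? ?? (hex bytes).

D0: mem[0x11..0x18] <- [35 fc 2d 53 aa 76 c0 da]
D1: mem[0x05..0x06] <- [aa 76]
D2: mem[0x15..0x1a] <- [3f aa 76 10 9a 5a]
query mem[0x15]=0x3f, mem[0x18]=0x10, mem[0x13]=0x2d, mem[0x17]=0x76, mem[0x25]=0xb0

MEM[0x15,0x18,0x13,0x17,0x25] = 3f 10 2d 76 b0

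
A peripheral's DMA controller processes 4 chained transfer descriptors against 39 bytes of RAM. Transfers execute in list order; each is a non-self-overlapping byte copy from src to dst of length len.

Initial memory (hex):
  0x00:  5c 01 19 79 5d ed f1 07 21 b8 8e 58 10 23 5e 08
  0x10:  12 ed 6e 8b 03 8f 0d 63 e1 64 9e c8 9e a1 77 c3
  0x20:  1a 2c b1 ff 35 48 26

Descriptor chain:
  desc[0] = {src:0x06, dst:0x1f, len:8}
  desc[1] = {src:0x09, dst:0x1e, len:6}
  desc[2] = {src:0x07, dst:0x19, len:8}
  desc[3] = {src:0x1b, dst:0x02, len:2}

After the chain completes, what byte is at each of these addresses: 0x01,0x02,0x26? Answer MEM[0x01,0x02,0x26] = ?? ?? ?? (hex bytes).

  after D0: wrote 8B at 0x1f = f10721b88e581023
  after D1: wrote 6B at 0x1e = b88e5810235e
  after D2: wrote 8B at 0x19 = 0721b88e5810235e
  after D3: wrote 2B at 0x02 = b88e
query mem[0x01]=0x01, mem[0x02]=0xb8, mem[0x26]=0x23

MEM[0x01,0x02,0x26] = 01 b8 23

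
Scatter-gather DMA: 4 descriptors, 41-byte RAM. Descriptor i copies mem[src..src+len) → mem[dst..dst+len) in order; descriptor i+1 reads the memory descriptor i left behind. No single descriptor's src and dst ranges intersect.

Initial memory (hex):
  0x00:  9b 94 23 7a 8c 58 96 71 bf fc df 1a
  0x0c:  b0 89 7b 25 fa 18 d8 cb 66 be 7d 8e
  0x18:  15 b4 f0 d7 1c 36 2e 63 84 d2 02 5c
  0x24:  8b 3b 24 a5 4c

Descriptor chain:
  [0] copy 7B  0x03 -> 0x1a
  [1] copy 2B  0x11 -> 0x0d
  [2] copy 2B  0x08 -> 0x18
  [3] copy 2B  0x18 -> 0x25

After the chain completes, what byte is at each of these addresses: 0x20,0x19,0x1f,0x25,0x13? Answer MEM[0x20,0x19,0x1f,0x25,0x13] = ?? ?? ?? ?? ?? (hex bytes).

MEM[0x20,0x19,0x1f,0x25,0x13] = fc fc bf bf cb

  after D0: wrote 7B at 0x1a = 7a8c589671bffc
  after D1: wrote 2B at 0x0d = 18d8
  after D2: wrote 2B at 0x18 = bffc
  after D3: wrote 2B at 0x25 = bffc
query mem[0x20]=0xfc, mem[0x19]=0xfc, mem[0x1f]=0xbf, mem[0x25]=0xbf, mem[0x13]=0xcb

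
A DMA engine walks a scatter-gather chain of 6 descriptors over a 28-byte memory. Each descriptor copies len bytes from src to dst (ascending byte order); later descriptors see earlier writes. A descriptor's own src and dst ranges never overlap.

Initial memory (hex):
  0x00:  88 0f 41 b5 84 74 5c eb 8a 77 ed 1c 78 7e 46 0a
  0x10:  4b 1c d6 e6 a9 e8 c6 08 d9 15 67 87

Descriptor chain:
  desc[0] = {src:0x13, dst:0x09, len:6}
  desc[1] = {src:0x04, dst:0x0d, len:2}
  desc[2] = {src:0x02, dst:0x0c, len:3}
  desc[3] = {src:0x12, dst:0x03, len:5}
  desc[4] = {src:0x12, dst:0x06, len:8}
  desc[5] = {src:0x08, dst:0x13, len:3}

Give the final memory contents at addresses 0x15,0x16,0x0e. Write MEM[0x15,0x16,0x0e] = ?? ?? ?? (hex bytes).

D0: mem[0x09..0x0e] <- [e6 a9 e8 c6 08 d9]
D1: mem[0x0d..0x0e] <- [84 74]
D2: mem[0x0c..0x0e] <- [41 b5 84]
D3: mem[0x03..0x07] <- [d6 e6 a9 e8 c6]
D4: mem[0x06..0x0d] <- [d6 e6 a9 e8 c6 08 d9 15]
D5: mem[0x13..0x15] <- [a9 e8 c6]
query mem[0x15]=0xc6, mem[0x16]=0xc6, mem[0x0e]=0x84

MEM[0x15,0x16,0x0e] = c6 c6 84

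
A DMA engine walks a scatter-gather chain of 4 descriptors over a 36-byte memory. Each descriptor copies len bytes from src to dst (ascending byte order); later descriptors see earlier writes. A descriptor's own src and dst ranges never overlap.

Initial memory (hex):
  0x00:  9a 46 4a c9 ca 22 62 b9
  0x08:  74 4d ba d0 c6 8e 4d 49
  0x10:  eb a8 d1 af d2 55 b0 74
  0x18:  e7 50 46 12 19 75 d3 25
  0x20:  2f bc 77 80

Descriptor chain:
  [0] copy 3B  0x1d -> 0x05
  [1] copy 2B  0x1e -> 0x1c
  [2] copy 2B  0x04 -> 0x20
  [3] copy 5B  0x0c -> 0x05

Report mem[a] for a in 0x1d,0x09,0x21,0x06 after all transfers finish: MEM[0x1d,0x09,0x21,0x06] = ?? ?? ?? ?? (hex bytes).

[0] 0x1d->0x05 len=3 : 75 d3 25
[1] 0x1e->0x1c len=2 : d3 25
[2] 0x04->0x20 len=2 : ca 75
[3] 0x0c->0x05 len=5 : c6 8e 4d 49 eb
query mem[0x1d]=0x25, mem[0x09]=0xeb, mem[0x21]=0x75, mem[0x06]=0x8e

MEM[0x1d,0x09,0x21,0x06] = 25 eb 75 8e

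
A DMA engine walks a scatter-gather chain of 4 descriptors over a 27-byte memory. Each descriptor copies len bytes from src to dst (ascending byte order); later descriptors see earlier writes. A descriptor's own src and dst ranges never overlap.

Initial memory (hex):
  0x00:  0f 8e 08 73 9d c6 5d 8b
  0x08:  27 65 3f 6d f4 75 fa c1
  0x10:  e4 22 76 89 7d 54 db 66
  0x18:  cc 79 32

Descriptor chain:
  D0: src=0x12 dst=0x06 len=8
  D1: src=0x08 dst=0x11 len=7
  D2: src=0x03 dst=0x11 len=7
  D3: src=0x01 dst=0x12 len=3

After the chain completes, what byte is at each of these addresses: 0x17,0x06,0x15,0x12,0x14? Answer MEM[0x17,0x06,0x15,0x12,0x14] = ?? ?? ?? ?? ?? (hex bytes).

MEM[0x17,0x06,0x15,0x12,0x14] = 54 76 89 8e 73

D0: mem[0x06..0x0d] <- [76 89 7d 54 db 66 cc 79]
D1: mem[0x11..0x17] <- [7d 54 db 66 cc 79 fa]
D2: mem[0x11..0x17] <- [73 9d c6 76 89 7d 54]
D3: mem[0x12..0x14] <- [8e 08 73]
query mem[0x17]=0x54, mem[0x06]=0x76, mem[0x15]=0x89, mem[0x12]=0x8e, mem[0x14]=0x73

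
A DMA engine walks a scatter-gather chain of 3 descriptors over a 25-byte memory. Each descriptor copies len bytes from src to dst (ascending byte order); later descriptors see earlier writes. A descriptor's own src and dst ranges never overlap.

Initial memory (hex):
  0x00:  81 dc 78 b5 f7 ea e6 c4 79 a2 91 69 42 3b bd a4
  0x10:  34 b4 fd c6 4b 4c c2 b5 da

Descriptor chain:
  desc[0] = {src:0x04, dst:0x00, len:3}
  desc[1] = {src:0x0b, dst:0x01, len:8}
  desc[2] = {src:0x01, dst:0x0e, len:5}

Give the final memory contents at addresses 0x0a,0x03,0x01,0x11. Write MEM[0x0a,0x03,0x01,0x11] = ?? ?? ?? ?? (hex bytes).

#0 dst[0x00+3] := {0xf7,0xea,0xe6}
#1 dst[0x01+8] := {0x69,0x42,0x3b,0xbd,0xa4,0x34,0xb4,0xfd}
#2 dst[0x0e+5] := {0x69,0x42,0x3b,0xbd,0xa4}
query mem[0x0a]=0x91, mem[0x03]=0x3b, mem[0x01]=0x69, mem[0x11]=0xbd

MEM[0x0a,0x03,0x01,0x11] = 91 3b 69 bd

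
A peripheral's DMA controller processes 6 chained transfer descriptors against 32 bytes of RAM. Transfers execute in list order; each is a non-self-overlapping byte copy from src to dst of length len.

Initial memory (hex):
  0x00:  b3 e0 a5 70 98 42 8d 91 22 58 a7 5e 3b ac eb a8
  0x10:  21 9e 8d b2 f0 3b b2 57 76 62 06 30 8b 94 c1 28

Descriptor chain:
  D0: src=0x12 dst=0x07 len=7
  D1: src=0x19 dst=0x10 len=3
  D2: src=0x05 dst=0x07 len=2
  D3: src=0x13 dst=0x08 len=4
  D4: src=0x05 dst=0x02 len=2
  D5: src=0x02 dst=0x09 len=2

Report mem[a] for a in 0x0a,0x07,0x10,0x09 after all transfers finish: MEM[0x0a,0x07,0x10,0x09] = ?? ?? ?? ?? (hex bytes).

MEM[0x0a,0x07,0x10,0x09] = 8d 42 62 42

[0] 0x12->0x07 len=7 : 8d b2 f0 3b b2 57 76
[1] 0x19->0x10 len=3 : 62 06 30
[2] 0x05->0x07 len=2 : 42 8d
[3] 0x13->0x08 len=4 : b2 f0 3b b2
[4] 0x05->0x02 len=2 : 42 8d
[5] 0x02->0x09 len=2 : 42 8d
query mem[0x0a]=0x8d, mem[0x07]=0x42, mem[0x10]=0x62, mem[0x09]=0x42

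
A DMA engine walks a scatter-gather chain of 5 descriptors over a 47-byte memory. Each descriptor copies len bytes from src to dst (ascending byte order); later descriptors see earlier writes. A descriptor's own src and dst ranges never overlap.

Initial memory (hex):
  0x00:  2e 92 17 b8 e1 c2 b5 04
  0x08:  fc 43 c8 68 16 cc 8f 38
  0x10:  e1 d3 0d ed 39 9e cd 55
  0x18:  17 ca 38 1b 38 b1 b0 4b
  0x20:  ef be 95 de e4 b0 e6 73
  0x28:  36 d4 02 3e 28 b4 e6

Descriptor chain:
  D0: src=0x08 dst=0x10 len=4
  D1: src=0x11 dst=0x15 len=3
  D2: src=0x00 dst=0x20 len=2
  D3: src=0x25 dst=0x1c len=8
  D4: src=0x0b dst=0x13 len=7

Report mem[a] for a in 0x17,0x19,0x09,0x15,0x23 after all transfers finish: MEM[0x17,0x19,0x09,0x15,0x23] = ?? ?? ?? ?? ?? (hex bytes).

MEM[0x17,0x19,0x09,0x15,0x23] = 38 43 43 cc 28

D0: mem[0x10..0x13] <- [fc 43 c8 68]
D1: mem[0x15..0x17] <- [43 c8 68]
D2: mem[0x20..0x21] <- [2e 92]
D3: mem[0x1c..0x23] <- [b0 e6 73 36 d4 02 3e 28]
D4: mem[0x13..0x19] <- [68 16 cc 8f 38 fc 43]
query mem[0x17]=0x38, mem[0x19]=0x43, mem[0x09]=0x43, mem[0x15]=0xcc, mem[0x23]=0x28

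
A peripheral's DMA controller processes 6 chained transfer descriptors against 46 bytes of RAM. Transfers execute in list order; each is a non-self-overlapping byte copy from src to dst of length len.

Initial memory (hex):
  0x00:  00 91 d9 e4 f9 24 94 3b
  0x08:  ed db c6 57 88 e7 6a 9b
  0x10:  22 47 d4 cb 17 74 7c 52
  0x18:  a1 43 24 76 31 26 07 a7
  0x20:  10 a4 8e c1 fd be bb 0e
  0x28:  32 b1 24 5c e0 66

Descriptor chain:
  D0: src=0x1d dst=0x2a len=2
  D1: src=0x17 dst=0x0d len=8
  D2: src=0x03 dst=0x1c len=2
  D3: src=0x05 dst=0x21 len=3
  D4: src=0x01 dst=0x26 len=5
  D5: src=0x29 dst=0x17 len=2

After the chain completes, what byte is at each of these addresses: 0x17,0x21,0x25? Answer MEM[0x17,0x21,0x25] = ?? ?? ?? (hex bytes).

MEM[0x17,0x21,0x25] = f9 24 be

  after D0: wrote 2B at 0x2a = 2607
  after D1: wrote 8B at 0x0d = 52a1432476312607
  after D2: wrote 2B at 0x1c = e4f9
  after D3: wrote 3B at 0x21 = 24943b
  after D4: wrote 5B at 0x26 = 91d9e4f924
  after D5: wrote 2B at 0x17 = f924
query mem[0x17]=0xf9, mem[0x21]=0x24, mem[0x25]=0xbe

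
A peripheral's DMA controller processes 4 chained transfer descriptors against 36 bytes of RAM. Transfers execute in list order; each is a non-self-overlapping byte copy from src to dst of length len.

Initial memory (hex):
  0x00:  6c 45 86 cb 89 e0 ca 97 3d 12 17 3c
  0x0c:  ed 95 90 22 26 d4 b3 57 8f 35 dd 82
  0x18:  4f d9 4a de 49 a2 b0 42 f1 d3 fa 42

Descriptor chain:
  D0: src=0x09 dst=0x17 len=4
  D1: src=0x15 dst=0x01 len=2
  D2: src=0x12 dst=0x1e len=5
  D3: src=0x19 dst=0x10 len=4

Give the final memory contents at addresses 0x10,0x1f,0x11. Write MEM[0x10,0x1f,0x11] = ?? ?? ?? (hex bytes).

  after D0: wrote 4B at 0x17 = 12173ced
  after D1: wrote 2B at 0x01 = 35dd
  after D2: wrote 5B at 0x1e = b3578f35dd
  after D3: wrote 4B at 0x10 = 3cedde49
query mem[0x10]=0x3c, mem[0x1f]=0x57, mem[0x11]=0xed

MEM[0x10,0x1f,0x11] = 3c 57 ed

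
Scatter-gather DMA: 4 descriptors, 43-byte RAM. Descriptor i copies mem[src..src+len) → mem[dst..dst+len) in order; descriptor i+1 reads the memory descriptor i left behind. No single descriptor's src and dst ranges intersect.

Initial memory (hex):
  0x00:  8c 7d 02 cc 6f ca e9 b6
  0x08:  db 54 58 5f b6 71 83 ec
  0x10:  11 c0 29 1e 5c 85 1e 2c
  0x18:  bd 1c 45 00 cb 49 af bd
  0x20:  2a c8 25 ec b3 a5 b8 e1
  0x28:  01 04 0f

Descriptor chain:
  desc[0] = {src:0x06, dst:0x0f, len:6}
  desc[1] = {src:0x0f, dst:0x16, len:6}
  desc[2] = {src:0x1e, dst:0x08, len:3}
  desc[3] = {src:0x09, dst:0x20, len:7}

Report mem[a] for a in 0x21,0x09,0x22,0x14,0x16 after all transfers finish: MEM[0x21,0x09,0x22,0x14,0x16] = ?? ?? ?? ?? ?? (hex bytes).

MEM[0x21,0x09,0x22,0x14,0x16] = 2a bd 5f 5f e9

[0] 0x06->0x0f len=6 : e9 b6 db 54 58 5f
[1] 0x0f->0x16 len=6 : e9 b6 db 54 58 5f
[2] 0x1e->0x08 len=3 : af bd 2a
[3] 0x09->0x20 len=7 : bd 2a 5f b6 71 83 e9
query mem[0x21]=0x2a, mem[0x09]=0xbd, mem[0x22]=0x5f, mem[0x14]=0x5f, mem[0x16]=0xe9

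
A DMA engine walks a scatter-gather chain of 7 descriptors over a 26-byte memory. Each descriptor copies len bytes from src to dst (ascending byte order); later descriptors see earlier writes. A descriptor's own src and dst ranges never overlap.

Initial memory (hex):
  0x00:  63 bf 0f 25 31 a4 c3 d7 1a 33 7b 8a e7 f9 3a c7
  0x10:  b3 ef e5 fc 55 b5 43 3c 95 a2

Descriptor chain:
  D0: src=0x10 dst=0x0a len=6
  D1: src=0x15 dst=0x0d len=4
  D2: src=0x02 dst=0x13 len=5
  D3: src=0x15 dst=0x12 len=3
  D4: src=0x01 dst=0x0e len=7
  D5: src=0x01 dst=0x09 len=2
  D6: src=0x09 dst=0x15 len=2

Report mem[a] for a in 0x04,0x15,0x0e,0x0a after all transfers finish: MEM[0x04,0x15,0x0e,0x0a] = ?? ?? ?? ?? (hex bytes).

MEM[0x04,0x15,0x0e,0x0a] = 31 bf bf 0f

  after D0: wrote 6B at 0x0a = b3efe5fc55b5
  after D1: wrote 4B at 0x0d = b5433c95
  after D2: wrote 5B at 0x13 = 0f2531a4c3
  after D3: wrote 3B at 0x12 = 31a4c3
  after D4: wrote 7B at 0x0e = bf0f2531a4c3d7
  after D5: wrote 2B at 0x09 = bf0f
  after D6: wrote 2B at 0x15 = bf0f
query mem[0x04]=0x31, mem[0x15]=0xbf, mem[0x0e]=0xbf, mem[0x0a]=0x0f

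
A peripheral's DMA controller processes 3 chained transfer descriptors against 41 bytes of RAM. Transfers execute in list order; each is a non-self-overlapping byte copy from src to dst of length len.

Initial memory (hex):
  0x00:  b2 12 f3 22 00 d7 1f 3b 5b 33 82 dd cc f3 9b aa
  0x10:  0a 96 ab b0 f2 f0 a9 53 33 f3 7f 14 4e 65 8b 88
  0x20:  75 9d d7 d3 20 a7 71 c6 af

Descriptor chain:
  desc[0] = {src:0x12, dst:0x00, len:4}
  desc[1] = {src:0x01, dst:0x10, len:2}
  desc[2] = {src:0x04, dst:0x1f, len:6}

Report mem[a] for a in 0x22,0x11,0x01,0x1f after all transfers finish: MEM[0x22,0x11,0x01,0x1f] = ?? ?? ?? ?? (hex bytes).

MEM[0x22,0x11,0x01,0x1f] = 3b f2 b0 00

#0 dst[0x00+4] := {0xab,0xb0,0xf2,0xf0}
#1 dst[0x10+2] := {0xb0,0xf2}
#2 dst[0x1f+6] := {0x00,0xd7,0x1f,0x3b,0x5b,0x33}
query mem[0x22]=0x3b, mem[0x11]=0xf2, mem[0x01]=0xb0, mem[0x1f]=0x00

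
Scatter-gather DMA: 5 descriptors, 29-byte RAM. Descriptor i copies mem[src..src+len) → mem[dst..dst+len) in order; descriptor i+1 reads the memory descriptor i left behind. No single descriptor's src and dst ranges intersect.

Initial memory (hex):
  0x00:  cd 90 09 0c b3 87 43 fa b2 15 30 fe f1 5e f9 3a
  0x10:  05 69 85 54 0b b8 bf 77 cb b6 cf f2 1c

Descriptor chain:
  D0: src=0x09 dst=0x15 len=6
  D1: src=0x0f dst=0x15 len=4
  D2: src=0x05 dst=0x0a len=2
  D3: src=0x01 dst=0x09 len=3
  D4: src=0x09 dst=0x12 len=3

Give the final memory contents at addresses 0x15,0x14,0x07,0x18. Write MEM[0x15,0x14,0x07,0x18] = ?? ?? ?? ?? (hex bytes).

MEM[0x15,0x14,0x07,0x18] = 3a 0c fa 85

  after D0: wrote 6B at 0x15 = 1530fef15ef9
  after D1: wrote 4B at 0x15 = 3a056985
  after D2: wrote 2B at 0x0a = 8743
  after D3: wrote 3B at 0x09 = 90090c
  after D4: wrote 3B at 0x12 = 90090c
query mem[0x15]=0x3a, mem[0x14]=0x0c, mem[0x07]=0xfa, mem[0x18]=0x85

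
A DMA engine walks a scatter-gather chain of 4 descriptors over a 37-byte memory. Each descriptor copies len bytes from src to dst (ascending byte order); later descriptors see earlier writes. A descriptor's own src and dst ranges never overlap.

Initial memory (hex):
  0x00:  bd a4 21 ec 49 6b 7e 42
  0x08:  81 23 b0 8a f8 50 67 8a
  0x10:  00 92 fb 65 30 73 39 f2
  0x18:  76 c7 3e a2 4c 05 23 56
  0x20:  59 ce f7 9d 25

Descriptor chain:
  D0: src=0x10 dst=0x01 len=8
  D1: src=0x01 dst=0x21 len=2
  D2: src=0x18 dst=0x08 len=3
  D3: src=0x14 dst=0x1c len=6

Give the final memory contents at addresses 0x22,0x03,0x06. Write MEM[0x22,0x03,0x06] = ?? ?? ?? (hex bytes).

D0: mem[0x01..0x08] <- [00 92 fb 65 30 73 39 f2]
D1: mem[0x21..0x22] <- [00 92]
D2: mem[0x08..0x0a] <- [76 c7 3e]
D3: mem[0x1c..0x21] <- [30 73 39 f2 76 c7]
query mem[0x22]=0x92, mem[0x03]=0xfb, mem[0x06]=0x73

MEM[0x22,0x03,0x06] = 92 fb 73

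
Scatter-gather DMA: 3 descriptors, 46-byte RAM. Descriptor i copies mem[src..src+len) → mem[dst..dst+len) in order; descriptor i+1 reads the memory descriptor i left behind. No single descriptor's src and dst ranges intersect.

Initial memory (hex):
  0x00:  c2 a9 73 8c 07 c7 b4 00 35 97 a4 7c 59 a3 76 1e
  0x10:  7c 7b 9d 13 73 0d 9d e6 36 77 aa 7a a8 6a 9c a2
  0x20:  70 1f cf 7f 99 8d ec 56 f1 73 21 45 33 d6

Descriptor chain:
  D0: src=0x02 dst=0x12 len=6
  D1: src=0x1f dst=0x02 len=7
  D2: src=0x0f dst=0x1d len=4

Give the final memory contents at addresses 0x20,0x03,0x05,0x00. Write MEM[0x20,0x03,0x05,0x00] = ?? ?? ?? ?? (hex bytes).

[0] 0x02->0x12 len=6 : 73 8c 07 c7 b4 00
[1] 0x1f->0x02 len=7 : a2 70 1f cf 7f 99 8d
[2] 0x0f->0x1d len=4 : 1e 7c 7b 73
query mem[0x20]=0x73, mem[0x03]=0x70, mem[0x05]=0xcf, mem[0x00]=0xc2

MEM[0x20,0x03,0x05,0x00] = 73 70 cf c2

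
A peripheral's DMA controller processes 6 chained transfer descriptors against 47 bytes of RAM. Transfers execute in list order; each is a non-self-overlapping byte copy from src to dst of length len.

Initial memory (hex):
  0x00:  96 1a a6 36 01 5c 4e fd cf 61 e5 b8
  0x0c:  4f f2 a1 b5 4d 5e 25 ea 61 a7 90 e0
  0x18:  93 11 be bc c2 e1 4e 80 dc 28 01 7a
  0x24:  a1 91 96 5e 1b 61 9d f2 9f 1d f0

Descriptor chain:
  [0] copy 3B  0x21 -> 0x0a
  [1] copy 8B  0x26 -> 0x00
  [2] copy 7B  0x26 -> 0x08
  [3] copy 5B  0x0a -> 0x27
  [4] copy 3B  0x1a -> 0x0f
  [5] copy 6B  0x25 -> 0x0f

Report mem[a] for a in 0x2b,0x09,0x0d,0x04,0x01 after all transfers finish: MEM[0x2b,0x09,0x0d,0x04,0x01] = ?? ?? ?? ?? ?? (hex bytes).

MEM[0x2b,0x09,0x0d,0x04,0x01] = 9f 5e f2 9d 5e

D0: mem[0x0a..0x0c] <- [28 01 7a]
D1: mem[0x00..0x07] <- [96 5e 1b 61 9d f2 9f 1d]
D2: mem[0x08..0x0e] <- [96 5e 1b 61 9d f2 9f]
D3: mem[0x27..0x2b] <- [1b 61 9d f2 9f]
D4: mem[0x0f..0x11] <- [be bc c2]
D5: mem[0x0f..0x14] <- [91 96 1b 61 9d f2]
query mem[0x2b]=0x9f, mem[0x09]=0x5e, mem[0x0d]=0xf2, mem[0x04]=0x9d, mem[0x01]=0x5e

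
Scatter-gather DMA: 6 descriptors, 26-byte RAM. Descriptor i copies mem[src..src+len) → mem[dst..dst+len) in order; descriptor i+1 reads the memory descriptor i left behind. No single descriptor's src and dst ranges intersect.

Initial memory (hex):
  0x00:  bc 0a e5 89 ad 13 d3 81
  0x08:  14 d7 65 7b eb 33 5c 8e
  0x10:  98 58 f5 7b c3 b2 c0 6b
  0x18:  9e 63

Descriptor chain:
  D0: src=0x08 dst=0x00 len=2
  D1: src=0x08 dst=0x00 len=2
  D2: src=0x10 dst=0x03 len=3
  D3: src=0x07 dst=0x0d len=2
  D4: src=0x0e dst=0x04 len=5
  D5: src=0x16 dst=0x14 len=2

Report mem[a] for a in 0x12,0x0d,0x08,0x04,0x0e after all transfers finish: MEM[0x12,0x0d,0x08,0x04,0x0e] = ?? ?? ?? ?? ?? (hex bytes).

D0: mem[0x00..0x01] <- [14 d7]
D1: mem[0x00..0x01] <- [14 d7]
D2: mem[0x03..0x05] <- [98 58 f5]
D3: mem[0x0d..0x0e] <- [81 14]
D4: mem[0x04..0x08] <- [14 8e 98 58 f5]
D5: mem[0x14..0x15] <- [c0 6b]
query mem[0x12]=0xf5, mem[0x0d]=0x81, mem[0x08]=0xf5, mem[0x04]=0x14, mem[0x0e]=0x14

MEM[0x12,0x0d,0x08,0x04,0x0e] = f5 81 f5 14 14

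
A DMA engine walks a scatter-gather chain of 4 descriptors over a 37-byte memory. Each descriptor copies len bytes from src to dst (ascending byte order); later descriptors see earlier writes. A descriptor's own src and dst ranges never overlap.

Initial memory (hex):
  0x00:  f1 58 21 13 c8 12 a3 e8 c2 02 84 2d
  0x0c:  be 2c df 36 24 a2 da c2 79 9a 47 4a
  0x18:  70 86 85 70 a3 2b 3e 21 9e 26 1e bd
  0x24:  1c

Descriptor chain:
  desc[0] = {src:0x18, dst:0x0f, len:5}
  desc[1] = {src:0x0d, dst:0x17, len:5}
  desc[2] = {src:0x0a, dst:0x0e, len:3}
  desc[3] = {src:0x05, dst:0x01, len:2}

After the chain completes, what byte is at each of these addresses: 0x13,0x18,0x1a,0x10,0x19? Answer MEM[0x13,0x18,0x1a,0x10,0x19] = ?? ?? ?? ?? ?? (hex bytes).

D0: mem[0x0f..0x13] <- [70 86 85 70 a3]
D1: mem[0x17..0x1b] <- [2c df 70 86 85]
D2: mem[0x0e..0x10] <- [84 2d be]
D3: mem[0x01..0x02] <- [12 a3]
query mem[0x13]=0xa3, mem[0x18]=0xdf, mem[0x1a]=0x86, mem[0x10]=0xbe, mem[0x19]=0x70

MEM[0x13,0x18,0x1a,0x10,0x19] = a3 df 86 be 70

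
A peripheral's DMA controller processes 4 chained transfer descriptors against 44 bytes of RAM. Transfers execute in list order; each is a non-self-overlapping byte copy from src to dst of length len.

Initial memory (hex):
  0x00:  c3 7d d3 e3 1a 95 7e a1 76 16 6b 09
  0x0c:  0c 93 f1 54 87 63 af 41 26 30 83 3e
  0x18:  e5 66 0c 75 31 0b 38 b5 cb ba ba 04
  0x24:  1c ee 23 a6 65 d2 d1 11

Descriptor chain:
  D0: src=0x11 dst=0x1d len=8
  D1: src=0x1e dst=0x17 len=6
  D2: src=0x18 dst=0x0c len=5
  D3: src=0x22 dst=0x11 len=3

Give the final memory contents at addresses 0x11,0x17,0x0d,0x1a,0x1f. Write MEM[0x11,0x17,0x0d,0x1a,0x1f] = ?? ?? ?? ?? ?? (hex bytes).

#0 dst[0x1d+8] := {0x63,0xaf,0x41,0x26,0x30,0x83,0x3e,0xe5}
#1 dst[0x17+6] := {0xaf,0x41,0x26,0x30,0x83,0x3e}
#2 dst[0x0c+5] := {0x41,0x26,0x30,0x83,0x3e}
#3 dst[0x11+3] := {0x83,0x3e,0xe5}
query mem[0x11]=0x83, mem[0x17]=0xaf, mem[0x0d]=0x26, mem[0x1a]=0x30, mem[0x1f]=0x41

MEM[0x11,0x17,0x0d,0x1a,0x1f] = 83 af 26 30 41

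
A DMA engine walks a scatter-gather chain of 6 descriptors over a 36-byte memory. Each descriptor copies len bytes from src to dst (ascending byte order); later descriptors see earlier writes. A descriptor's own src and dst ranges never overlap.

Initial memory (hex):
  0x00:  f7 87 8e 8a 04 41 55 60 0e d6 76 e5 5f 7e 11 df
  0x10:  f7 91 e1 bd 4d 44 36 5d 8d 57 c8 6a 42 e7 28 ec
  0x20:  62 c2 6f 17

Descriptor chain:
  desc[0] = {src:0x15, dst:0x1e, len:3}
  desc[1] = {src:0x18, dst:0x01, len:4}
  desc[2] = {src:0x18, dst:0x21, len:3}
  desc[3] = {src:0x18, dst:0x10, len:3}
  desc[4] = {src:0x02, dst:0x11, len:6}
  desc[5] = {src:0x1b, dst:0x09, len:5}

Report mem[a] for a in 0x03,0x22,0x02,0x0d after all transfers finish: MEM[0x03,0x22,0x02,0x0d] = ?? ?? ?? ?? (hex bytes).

#0 dst[0x1e+3] := {0x44,0x36,0x5d}
#1 dst[0x01+4] := {0x8d,0x57,0xc8,0x6a}
#2 dst[0x21+3] := {0x8d,0x57,0xc8}
#3 dst[0x10+3] := {0x8d,0x57,0xc8}
#4 dst[0x11+6] := {0x57,0xc8,0x6a,0x41,0x55,0x60}
#5 dst[0x09+5] := {0x6a,0x42,0xe7,0x44,0x36}
query mem[0x03]=0xc8, mem[0x22]=0x57, mem[0x02]=0x57, mem[0x0d]=0x36

MEM[0x03,0x22,0x02,0x0d] = c8 57 57 36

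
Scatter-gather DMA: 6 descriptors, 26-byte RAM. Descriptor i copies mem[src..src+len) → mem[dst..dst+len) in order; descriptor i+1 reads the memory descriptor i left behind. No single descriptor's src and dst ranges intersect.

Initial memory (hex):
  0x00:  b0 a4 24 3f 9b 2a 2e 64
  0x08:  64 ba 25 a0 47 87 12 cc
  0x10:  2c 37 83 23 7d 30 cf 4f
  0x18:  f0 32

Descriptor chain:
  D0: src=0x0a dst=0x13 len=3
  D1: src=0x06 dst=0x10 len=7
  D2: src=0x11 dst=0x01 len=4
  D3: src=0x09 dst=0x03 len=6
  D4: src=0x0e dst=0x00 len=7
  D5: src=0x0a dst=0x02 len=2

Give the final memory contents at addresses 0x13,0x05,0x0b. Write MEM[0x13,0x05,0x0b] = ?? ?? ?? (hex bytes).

  after D0: wrote 3B at 0x13 = 25a047
  after D1: wrote 7B at 0x10 = 2e6464ba25a047
  after D2: wrote 4B at 0x01 = 6464ba25
  after D3: wrote 6B at 0x03 = ba25a0478712
  after D4: wrote 7B at 0x00 = 12cc2e6464ba25
  after D5: wrote 2B at 0x02 = 25a0
query mem[0x13]=0xba, mem[0x05]=0xba, mem[0x0b]=0xa0

MEM[0x13,0x05,0x0b] = ba ba a0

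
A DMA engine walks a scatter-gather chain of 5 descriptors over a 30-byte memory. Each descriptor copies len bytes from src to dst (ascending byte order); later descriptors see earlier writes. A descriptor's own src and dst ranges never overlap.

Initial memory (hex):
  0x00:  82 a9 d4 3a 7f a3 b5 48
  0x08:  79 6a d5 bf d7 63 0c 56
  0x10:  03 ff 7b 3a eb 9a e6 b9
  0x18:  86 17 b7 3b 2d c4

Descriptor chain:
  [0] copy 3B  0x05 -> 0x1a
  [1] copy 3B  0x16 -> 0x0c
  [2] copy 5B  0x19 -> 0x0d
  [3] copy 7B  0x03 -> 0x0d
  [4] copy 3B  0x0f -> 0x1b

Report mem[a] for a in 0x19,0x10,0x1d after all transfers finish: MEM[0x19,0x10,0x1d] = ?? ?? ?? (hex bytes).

D0: mem[0x1a..0x1c] <- [a3 b5 48]
D1: mem[0x0c..0x0e] <- [e6 b9 86]
D2: mem[0x0d..0x11] <- [17 a3 b5 48 c4]
D3: mem[0x0d..0x13] <- [3a 7f a3 b5 48 79 6a]
D4: mem[0x1b..0x1d] <- [a3 b5 48]
query mem[0x19]=0x17, mem[0x10]=0xb5, mem[0x1d]=0x48

MEM[0x19,0x10,0x1d] = 17 b5 48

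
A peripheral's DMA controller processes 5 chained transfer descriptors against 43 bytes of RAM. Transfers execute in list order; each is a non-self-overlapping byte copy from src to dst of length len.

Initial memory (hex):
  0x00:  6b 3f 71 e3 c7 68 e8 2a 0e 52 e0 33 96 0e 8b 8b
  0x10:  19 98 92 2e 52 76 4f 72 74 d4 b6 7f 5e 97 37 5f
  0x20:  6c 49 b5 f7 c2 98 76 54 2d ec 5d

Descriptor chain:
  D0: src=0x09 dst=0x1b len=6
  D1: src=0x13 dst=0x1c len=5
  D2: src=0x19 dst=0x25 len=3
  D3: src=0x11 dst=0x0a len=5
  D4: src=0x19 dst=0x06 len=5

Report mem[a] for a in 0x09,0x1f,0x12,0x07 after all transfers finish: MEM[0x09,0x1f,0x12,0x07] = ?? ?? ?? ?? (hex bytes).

MEM[0x09,0x1f,0x12,0x07] = 2e 4f 92 b6

D0: mem[0x1b..0x20] <- [52 e0 33 96 0e 8b]
D1: mem[0x1c..0x20] <- [2e 52 76 4f 72]
D2: mem[0x25..0x27] <- [d4 b6 52]
D3: mem[0x0a..0x0e] <- [98 92 2e 52 76]
D4: mem[0x06..0x0a] <- [d4 b6 52 2e 52]
query mem[0x09]=0x2e, mem[0x1f]=0x4f, mem[0x12]=0x92, mem[0x07]=0xb6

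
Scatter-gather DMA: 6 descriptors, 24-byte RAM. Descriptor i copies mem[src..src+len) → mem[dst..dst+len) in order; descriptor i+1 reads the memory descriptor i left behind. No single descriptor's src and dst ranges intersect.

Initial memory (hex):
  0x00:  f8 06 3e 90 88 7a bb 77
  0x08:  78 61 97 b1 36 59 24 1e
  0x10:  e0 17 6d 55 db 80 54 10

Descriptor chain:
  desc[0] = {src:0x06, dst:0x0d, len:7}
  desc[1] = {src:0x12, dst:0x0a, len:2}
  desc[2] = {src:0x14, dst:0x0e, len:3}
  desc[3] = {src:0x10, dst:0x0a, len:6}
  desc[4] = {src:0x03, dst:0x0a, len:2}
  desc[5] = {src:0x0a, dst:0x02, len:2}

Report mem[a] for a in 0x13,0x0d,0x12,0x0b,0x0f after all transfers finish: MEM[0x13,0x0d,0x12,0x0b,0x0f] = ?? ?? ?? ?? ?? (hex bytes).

MEM[0x13,0x0d,0x12,0x0b,0x0f] = 36 36 b1 88 80

D0: mem[0x0d..0x13] <- [bb 77 78 61 97 b1 36]
D1: mem[0x0a..0x0b] <- [b1 36]
D2: mem[0x0e..0x10] <- [db 80 54]
D3: mem[0x0a..0x0f] <- [54 97 b1 36 db 80]
D4: mem[0x0a..0x0b] <- [90 88]
D5: mem[0x02..0x03] <- [90 88]
query mem[0x13]=0x36, mem[0x0d]=0x36, mem[0x12]=0xb1, mem[0x0b]=0x88, mem[0x0f]=0x80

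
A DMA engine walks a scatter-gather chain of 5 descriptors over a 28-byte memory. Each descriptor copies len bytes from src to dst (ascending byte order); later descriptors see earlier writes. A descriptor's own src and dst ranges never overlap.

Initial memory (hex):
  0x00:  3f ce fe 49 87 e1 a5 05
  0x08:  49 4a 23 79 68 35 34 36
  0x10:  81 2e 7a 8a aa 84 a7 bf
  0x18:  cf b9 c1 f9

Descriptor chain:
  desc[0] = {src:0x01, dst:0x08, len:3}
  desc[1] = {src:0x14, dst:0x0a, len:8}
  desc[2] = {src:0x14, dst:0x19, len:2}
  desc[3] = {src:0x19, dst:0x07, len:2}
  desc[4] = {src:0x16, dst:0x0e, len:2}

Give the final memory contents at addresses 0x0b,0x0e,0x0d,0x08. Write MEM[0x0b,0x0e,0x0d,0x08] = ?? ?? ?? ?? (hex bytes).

MEM[0x0b,0x0e,0x0d,0x08] = 84 a7 bf 84

[0] 0x01->0x08 len=3 : ce fe 49
[1] 0x14->0x0a len=8 : aa 84 a7 bf cf b9 c1 f9
[2] 0x14->0x19 len=2 : aa 84
[3] 0x19->0x07 len=2 : aa 84
[4] 0x16->0x0e len=2 : a7 bf
query mem[0x0b]=0x84, mem[0x0e]=0xa7, mem[0x0d]=0xbf, mem[0x08]=0x84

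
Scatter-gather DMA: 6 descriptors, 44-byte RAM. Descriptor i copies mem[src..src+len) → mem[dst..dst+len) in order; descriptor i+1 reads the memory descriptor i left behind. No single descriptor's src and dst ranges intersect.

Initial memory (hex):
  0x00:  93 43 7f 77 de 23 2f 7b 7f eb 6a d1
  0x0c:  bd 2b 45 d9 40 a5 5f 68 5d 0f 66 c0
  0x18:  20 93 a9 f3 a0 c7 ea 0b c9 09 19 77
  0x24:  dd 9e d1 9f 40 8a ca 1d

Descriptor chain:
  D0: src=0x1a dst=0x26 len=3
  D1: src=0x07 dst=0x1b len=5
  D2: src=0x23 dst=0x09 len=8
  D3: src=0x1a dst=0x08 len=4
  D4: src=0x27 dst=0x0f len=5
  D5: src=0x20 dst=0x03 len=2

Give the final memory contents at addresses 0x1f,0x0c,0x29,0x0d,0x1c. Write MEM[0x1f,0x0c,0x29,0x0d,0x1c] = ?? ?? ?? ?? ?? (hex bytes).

#0 dst[0x26+3] := {0xa9,0xf3,0xa0}
#1 dst[0x1b+5] := {0x7b,0x7f,0xeb,0x6a,0xd1}
#2 dst[0x09+8] := {0x77,0xdd,0x9e,0xa9,0xf3,0xa0,0x8a,0xca}
#3 dst[0x08+4] := {0xa9,0x7b,0x7f,0xeb}
#4 dst[0x0f+5] := {0xf3,0xa0,0x8a,0xca,0x1d}
#5 dst[0x03+2] := {0xc9,0x09}
query mem[0x1f]=0xd1, mem[0x0c]=0xa9, mem[0x29]=0x8a, mem[0x0d]=0xf3, mem[0x1c]=0x7f

MEM[0x1f,0x0c,0x29,0x0d,0x1c] = d1 a9 8a f3 7f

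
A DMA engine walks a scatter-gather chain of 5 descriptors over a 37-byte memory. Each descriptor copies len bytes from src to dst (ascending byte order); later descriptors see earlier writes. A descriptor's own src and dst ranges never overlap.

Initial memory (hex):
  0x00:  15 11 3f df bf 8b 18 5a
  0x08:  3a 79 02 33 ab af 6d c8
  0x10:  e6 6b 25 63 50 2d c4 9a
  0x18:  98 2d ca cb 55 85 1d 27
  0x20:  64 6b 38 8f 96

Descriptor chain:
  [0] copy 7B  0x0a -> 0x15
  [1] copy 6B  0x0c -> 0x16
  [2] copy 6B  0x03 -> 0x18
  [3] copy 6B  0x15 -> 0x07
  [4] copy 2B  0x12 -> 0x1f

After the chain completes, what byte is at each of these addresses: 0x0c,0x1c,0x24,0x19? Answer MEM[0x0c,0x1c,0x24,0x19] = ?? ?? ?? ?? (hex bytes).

MEM[0x0c,0x1c,0x24,0x19] = 8b 5a 96 bf

[0] 0x0a->0x15 len=7 : 02 33 ab af 6d c8 e6
[1] 0x0c->0x16 len=6 : ab af 6d c8 e6 6b
[2] 0x03->0x18 len=6 : df bf 8b 18 5a 3a
[3] 0x15->0x07 len=6 : 02 ab af df bf 8b
[4] 0x12->0x1f len=2 : 25 63
query mem[0x0c]=0x8b, mem[0x1c]=0x5a, mem[0x24]=0x96, mem[0x19]=0xbf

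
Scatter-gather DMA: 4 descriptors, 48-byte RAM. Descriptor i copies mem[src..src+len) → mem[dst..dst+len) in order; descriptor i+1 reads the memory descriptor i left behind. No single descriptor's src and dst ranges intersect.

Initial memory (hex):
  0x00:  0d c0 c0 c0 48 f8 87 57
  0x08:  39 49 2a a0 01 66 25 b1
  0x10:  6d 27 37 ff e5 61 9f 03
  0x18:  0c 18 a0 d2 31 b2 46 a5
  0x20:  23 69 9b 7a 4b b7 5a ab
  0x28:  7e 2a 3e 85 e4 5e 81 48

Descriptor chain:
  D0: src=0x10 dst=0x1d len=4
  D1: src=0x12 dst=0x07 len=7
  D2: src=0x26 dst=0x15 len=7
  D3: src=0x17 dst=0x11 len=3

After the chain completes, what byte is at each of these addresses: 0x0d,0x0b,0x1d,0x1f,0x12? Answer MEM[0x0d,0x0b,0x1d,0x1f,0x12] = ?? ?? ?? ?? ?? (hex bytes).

[0] 0x10->0x1d len=4 : 6d 27 37 ff
[1] 0x12->0x07 len=7 : 37 ff e5 61 9f 03 0c
[2] 0x26->0x15 len=7 : 5a ab 7e 2a 3e 85 e4
[3] 0x17->0x11 len=3 : 7e 2a 3e
query mem[0x0d]=0x0c, mem[0x0b]=0x9f, mem[0x1d]=0x6d, mem[0x1f]=0x37, mem[0x12]=0x2a

MEM[0x0d,0x0b,0x1d,0x1f,0x12] = 0c 9f 6d 37 2a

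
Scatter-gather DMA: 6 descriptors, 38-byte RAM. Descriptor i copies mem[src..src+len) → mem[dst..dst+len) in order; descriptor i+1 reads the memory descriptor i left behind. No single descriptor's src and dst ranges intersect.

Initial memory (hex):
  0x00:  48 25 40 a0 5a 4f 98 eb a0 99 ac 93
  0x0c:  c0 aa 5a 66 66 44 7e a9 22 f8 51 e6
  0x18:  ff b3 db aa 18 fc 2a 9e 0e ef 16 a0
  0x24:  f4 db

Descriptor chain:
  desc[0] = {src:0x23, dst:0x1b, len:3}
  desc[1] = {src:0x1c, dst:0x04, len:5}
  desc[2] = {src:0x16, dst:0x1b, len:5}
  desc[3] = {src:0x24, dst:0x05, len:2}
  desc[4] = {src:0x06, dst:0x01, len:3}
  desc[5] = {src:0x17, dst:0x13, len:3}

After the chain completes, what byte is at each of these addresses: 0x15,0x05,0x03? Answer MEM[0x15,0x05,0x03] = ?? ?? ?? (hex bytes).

MEM[0x15,0x05,0x03] = b3 f4 0e

#0 dst[0x1b+3] := {0xa0,0xf4,0xdb}
#1 dst[0x04+5] := {0xf4,0xdb,0x2a,0x9e,0x0e}
#2 dst[0x1b+5] := {0x51,0xe6,0xff,0xb3,0xdb}
#3 dst[0x05+2] := {0xf4,0xdb}
#4 dst[0x01+3] := {0xdb,0x9e,0x0e}
#5 dst[0x13+3] := {0xe6,0xff,0xb3}
query mem[0x15]=0xb3, mem[0x05]=0xf4, mem[0x03]=0x0e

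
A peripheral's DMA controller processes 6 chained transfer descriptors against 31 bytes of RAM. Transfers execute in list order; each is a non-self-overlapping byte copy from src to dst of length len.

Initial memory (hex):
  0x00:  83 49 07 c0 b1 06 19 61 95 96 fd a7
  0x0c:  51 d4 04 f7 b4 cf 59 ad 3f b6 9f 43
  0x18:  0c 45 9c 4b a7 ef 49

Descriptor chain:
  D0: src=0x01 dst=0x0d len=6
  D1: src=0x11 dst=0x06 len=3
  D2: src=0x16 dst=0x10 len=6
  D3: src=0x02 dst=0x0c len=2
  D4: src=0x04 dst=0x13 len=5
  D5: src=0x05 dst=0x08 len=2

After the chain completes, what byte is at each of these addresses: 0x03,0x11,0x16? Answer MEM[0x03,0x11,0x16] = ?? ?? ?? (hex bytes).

[0] 0x01->0x0d len=6 : 49 07 c0 b1 06 19
[1] 0x11->0x06 len=3 : 06 19 ad
[2] 0x16->0x10 len=6 : 9f 43 0c 45 9c 4b
[3] 0x02->0x0c len=2 : 07 c0
[4] 0x04->0x13 len=5 : b1 06 06 19 ad
[5] 0x05->0x08 len=2 : 06 06
query mem[0x03]=0xc0, mem[0x11]=0x43, mem[0x16]=0x19

MEM[0x03,0x11,0x16] = c0 43 19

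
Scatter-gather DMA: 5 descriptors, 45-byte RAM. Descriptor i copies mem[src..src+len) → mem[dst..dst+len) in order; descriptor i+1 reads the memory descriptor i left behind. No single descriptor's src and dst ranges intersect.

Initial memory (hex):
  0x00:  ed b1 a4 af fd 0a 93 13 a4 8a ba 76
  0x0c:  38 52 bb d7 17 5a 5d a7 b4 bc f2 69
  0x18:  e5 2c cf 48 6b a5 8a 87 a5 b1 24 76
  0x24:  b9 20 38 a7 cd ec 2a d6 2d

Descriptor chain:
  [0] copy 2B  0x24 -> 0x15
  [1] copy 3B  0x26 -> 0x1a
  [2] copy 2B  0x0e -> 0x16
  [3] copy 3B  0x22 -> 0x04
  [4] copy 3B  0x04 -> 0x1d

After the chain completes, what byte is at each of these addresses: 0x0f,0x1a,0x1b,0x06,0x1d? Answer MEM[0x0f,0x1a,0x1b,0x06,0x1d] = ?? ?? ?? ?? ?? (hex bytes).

MEM[0x0f,0x1a,0x1b,0x06,0x1d] = d7 38 a7 b9 24

[0] 0x24->0x15 len=2 : b9 20
[1] 0x26->0x1a len=3 : 38 a7 cd
[2] 0x0e->0x16 len=2 : bb d7
[3] 0x22->0x04 len=3 : 24 76 b9
[4] 0x04->0x1d len=3 : 24 76 b9
query mem[0x0f]=0xd7, mem[0x1a]=0x38, mem[0x1b]=0xa7, mem[0x06]=0xb9, mem[0x1d]=0x24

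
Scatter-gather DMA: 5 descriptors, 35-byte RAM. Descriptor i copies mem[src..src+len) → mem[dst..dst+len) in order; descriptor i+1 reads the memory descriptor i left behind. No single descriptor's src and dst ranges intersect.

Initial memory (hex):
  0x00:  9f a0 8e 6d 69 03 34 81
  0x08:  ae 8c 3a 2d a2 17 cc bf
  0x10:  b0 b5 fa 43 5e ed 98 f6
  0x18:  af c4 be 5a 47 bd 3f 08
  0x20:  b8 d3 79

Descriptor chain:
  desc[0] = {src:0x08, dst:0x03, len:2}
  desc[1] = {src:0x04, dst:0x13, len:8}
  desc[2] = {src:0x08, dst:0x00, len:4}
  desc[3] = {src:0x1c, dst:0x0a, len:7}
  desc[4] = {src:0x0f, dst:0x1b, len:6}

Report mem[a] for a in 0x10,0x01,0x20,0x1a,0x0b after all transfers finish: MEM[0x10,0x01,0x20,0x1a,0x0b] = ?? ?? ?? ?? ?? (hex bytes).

  after D0: wrote 2B at 0x03 = ae8c
  after D1: wrote 8B at 0x13 = 8c033481ae8c3a2d
  after D2: wrote 4B at 0x00 = ae8c3a2d
  after D3: wrote 7B at 0x0a = 47bd3f08b8d379
  after D4: wrote 6B at 0x1b = d379b5fa8c03
query mem[0x10]=0x79, mem[0x01]=0x8c, mem[0x20]=0x03, mem[0x1a]=0x2d, mem[0x0b]=0xbd

MEM[0x10,0x01,0x20,0x1a,0x0b] = 79 8c 03 2d bd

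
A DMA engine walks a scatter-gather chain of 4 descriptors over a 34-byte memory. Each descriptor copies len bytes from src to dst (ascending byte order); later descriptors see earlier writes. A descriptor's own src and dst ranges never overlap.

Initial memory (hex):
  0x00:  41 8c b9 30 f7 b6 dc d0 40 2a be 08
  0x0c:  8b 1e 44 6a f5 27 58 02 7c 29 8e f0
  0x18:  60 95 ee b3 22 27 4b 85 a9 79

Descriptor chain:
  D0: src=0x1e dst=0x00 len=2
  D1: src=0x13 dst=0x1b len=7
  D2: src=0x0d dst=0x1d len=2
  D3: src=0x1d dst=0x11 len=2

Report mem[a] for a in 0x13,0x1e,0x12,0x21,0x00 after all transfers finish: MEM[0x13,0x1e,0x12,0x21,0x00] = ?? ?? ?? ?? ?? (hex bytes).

MEM[0x13,0x1e,0x12,0x21,0x00] = 02 44 44 95 4b

D0: mem[0x00..0x01] <- [4b 85]
D1: mem[0x1b..0x21] <- [02 7c 29 8e f0 60 95]
D2: mem[0x1d..0x1e] <- [1e 44]
D3: mem[0x11..0x12] <- [1e 44]
query mem[0x13]=0x02, mem[0x1e]=0x44, mem[0x12]=0x44, mem[0x21]=0x95, mem[0x00]=0x4b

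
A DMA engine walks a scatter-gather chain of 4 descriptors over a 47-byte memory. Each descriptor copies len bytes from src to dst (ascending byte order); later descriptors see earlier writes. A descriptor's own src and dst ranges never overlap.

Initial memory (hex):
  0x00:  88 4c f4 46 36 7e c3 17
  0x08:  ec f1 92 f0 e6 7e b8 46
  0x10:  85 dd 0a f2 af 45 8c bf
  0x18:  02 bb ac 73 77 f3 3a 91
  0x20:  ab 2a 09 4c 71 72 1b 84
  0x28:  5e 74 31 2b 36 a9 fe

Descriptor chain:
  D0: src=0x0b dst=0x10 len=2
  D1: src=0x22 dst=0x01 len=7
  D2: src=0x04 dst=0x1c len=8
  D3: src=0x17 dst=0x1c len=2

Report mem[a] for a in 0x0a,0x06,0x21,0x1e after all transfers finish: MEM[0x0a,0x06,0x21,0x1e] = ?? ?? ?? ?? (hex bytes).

MEM[0x0a,0x06,0x21,0x1e] = 92 84 f1 84

  after D0: wrote 2B at 0x10 = f0e6
  after D1: wrote 7B at 0x01 = 094c71721b845e
  after D2: wrote 8B at 0x1c = 721b845eecf192f0
  after D3: wrote 2B at 0x1c = bf02
query mem[0x0a]=0x92, mem[0x06]=0x84, mem[0x21]=0xf1, mem[0x1e]=0x84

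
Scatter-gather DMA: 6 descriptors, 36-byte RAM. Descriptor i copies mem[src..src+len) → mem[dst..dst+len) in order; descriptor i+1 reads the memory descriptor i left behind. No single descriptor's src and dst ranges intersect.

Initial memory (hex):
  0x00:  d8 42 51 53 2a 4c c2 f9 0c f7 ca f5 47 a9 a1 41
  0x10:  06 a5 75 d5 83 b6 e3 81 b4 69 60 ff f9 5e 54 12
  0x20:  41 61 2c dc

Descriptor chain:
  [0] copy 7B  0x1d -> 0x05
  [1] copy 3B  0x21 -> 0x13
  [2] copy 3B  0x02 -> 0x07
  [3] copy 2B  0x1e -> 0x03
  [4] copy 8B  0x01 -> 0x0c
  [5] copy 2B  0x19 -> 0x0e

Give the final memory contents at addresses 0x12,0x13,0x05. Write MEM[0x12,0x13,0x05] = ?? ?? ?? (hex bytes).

D0: mem[0x05..0x0b] <- [5e 54 12 41 61 2c dc]
D1: mem[0x13..0x15] <- [61 2c dc]
D2: mem[0x07..0x09] <- [51 53 2a]
D3: mem[0x03..0x04] <- [54 12]
D4: mem[0x0c..0x13] <- [42 51 54 12 5e 54 51 53]
D5: mem[0x0e..0x0f] <- [69 60]
query mem[0x12]=0x51, mem[0x13]=0x53, mem[0x05]=0x5e

MEM[0x12,0x13,0x05] = 51 53 5e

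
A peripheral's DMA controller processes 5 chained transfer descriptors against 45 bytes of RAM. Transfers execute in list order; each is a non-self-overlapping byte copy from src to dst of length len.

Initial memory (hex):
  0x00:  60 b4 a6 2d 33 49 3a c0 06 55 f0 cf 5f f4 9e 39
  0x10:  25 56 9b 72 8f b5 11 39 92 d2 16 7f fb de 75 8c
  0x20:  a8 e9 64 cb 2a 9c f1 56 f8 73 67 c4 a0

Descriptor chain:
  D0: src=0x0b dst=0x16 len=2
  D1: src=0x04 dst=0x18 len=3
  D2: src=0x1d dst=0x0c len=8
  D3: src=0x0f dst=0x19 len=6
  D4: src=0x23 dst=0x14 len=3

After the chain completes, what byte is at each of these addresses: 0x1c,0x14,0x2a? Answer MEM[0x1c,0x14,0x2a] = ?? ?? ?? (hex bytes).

MEM[0x1c,0x14,0x2a] = cb cb 67

[0] 0x0b->0x16 len=2 : cf 5f
[1] 0x04->0x18 len=3 : 33 49 3a
[2] 0x1d->0x0c len=8 : de 75 8c a8 e9 64 cb 2a
[3] 0x0f->0x19 len=6 : a8 e9 64 cb 2a 8f
[4] 0x23->0x14 len=3 : cb 2a 9c
query mem[0x1c]=0xcb, mem[0x14]=0xcb, mem[0x2a]=0x67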